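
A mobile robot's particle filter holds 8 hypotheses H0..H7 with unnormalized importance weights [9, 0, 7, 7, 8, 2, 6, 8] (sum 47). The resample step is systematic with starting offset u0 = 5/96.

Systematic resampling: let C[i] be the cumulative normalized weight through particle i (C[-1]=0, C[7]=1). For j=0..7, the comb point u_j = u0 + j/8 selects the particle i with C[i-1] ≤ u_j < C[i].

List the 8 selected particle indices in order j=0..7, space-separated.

0 0 2 3 4 5 6 7

C = [9/47, 9/47, 16/47, 23/47, 31/47, 33/47, 39/47, 1]
j=0: u_0=5/96 ∈ [0, 9/47) → index 0
j=1: u_1=17/96 ∈ [0, 9/47) → index 0
j=2: u_2=29/96 ∈ [9/47, 16/47) → index 2
j=3: u_3=41/96 ∈ [16/47, 23/47) → index 3
j=4: u_4=53/96 ∈ [23/47, 31/47) → index 4
j=5: u_5=65/96 ∈ [31/47, 33/47) → index 5
j=6: u_6=77/96 ∈ [33/47, 39/47) → index 6
j=7: u_7=89/96 ∈ [39/47, 1) → index 7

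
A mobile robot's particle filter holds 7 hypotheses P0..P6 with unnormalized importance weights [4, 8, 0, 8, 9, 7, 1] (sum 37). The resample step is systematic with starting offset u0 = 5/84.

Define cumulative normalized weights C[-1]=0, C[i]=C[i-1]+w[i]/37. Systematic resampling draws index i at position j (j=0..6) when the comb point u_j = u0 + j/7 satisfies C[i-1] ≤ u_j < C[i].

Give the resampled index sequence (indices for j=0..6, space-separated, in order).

0 1 3 3 4 4 5

C = [4/37, 12/37, 12/37, 20/37, 29/37, 36/37, 1]
j=0: u_0=5/84 ∈ [0, 4/37) → index 0
j=1: u_1=17/84 ∈ [4/37, 12/37) → index 1
j=2: u_2=29/84 ∈ [12/37, 20/37) → index 3
j=3: u_3=41/84 ∈ [12/37, 20/37) → index 3
j=4: u_4=53/84 ∈ [20/37, 29/37) → index 4
j=5: u_5=65/84 ∈ [20/37, 29/37) → index 4
j=6: u_6=11/12 ∈ [29/37, 36/37) → index 5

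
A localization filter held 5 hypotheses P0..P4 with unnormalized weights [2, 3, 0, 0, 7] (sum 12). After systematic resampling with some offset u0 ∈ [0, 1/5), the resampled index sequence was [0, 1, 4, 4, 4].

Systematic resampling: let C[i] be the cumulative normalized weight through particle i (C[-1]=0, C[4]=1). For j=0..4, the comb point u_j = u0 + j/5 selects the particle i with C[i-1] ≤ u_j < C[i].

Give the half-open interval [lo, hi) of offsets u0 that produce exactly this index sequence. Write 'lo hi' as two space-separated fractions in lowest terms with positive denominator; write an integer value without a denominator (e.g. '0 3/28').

C = [1/6, 5/12, 5/12, 5/12, 1]
j=0 picked index 0: u0 ∈ [0, 1/6)
j=1 picked index 1: u0 ∈ [-1/30, 13/60)
j=2 picked index 4: u0 ∈ [1/60, 3/5)
j=3 picked index 4: u0 ∈ [-11/60, 2/5)
j=4 picked index 4: u0 ∈ [-23/60, 1/5)
intersection: [1/60, 1/6)

1/60 1/6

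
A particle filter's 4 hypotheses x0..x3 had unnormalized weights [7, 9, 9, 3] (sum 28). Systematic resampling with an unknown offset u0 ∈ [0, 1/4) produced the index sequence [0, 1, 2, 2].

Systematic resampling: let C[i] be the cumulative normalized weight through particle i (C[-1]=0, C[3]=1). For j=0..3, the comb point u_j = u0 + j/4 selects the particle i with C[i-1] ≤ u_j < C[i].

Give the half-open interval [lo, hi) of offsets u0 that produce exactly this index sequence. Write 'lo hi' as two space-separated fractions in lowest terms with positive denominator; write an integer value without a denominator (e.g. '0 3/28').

C = [1/4, 4/7, 25/28, 1]
j=0 picked index 0: u0 ∈ [0, 1/4)
j=1 picked index 1: u0 ∈ [0, 9/28)
j=2 picked index 2: u0 ∈ [1/14, 11/28)
j=3 picked index 2: u0 ∈ [-5/28, 1/7)
intersection: [1/14, 1/7)

1/14 1/7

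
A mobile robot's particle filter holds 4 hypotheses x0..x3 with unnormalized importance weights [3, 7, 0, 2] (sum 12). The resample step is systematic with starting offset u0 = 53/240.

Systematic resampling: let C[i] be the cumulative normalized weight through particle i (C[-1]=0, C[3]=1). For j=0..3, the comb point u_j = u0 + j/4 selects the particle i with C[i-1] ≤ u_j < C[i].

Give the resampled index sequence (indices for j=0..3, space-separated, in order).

0 1 1 3

C = [1/4, 5/6, 5/6, 1]
j=0: u_0=53/240 ∈ [0, 1/4) → index 0
j=1: u_1=113/240 ∈ [1/4, 5/6) → index 1
j=2: u_2=173/240 ∈ [1/4, 5/6) → index 1
j=3: u_3=233/240 ∈ [5/6, 1) → index 3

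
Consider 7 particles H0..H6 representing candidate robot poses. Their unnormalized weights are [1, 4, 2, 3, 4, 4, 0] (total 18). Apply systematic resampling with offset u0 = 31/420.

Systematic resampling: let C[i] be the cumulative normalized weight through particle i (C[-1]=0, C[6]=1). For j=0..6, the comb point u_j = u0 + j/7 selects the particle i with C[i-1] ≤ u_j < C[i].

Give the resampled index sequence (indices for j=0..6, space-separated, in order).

C = [1/18, 5/18, 7/18, 5/9, 7/9, 1, 1]
j=0: u_0=31/420 ∈ [1/18, 5/18) → index 1
j=1: u_1=13/60 ∈ [1/18, 5/18) → index 1
j=2: u_2=151/420 ∈ [5/18, 7/18) → index 2
j=3: u_3=211/420 ∈ [7/18, 5/9) → index 3
j=4: u_4=271/420 ∈ [5/9, 7/9) → index 4
j=5: u_5=331/420 ∈ [7/9, 1) → index 5
j=6: u_6=391/420 ∈ [7/9, 1) → index 5

1 1 2 3 4 5 5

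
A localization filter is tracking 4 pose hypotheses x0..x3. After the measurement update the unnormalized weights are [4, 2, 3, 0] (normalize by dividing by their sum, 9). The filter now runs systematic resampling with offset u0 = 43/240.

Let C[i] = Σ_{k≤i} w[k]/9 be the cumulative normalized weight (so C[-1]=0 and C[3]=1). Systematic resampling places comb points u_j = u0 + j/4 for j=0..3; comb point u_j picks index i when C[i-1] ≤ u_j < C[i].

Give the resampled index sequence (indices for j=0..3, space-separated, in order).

C = [4/9, 2/3, 1, 1]
j=0: u_0=43/240 ∈ [0, 4/9) → index 0
j=1: u_1=103/240 ∈ [0, 4/9) → index 0
j=2: u_2=163/240 ∈ [2/3, 1) → index 2
j=3: u_3=223/240 ∈ [2/3, 1) → index 2

0 0 2 2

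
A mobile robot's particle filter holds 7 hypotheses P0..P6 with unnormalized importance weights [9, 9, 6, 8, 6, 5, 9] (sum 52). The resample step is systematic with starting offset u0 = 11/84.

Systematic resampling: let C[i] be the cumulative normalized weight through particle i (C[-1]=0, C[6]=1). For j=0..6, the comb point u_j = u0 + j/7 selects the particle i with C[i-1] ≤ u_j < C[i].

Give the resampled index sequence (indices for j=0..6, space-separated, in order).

0 1 2 3 4 6 6

C = [9/52, 9/26, 6/13, 8/13, 19/26, 43/52, 1]
j=0: u_0=11/84 ∈ [0, 9/52) → index 0
j=1: u_1=23/84 ∈ [9/52, 9/26) → index 1
j=2: u_2=5/12 ∈ [9/26, 6/13) → index 2
j=3: u_3=47/84 ∈ [6/13, 8/13) → index 3
j=4: u_4=59/84 ∈ [8/13, 19/26) → index 4
j=5: u_5=71/84 ∈ [43/52, 1) → index 6
j=6: u_6=83/84 ∈ [43/52, 1) → index 6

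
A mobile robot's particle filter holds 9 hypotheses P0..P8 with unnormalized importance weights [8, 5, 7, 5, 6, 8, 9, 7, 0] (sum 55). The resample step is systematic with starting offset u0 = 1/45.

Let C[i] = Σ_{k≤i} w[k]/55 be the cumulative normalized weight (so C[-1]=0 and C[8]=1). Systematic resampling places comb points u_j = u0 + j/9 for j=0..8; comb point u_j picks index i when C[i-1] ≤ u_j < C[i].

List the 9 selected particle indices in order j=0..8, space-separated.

C = [8/55, 13/55, 4/11, 5/11, 31/55, 39/55, 48/55, 1, 1]
j=0: u_0=1/45 ∈ [0, 8/55) → index 0
j=1: u_1=2/15 ∈ [0, 8/55) → index 0
j=2: u_2=11/45 ∈ [13/55, 4/11) → index 2
j=3: u_3=16/45 ∈ [13/55, 4/11) → index 2
j=4: u_4=7/15 ∈ [5/11, 31/55) → index 4
j=5: u_5=26/45 ∈ [31/55, 39/55) → index 5
j=6: u_6=31/45 ∈ [31/55, 39/55) → index 5
j=7: u_7=4/5 ∈ [39/55, 48/55) → index 6
j=8: u_8=41/45 ∈ [48/55, 1) → index 7

0 0 2 2 4 5 5 6 7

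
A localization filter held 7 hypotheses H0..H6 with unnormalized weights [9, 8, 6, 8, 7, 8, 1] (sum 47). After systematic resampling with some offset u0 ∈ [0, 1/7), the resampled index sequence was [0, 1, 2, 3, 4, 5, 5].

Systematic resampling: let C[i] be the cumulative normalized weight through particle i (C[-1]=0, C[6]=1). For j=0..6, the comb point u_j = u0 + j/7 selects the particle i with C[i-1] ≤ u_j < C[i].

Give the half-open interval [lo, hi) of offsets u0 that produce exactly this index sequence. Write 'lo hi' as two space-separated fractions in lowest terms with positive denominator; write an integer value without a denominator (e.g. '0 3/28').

C = [9/47, 17/47, 23/47, 31/47, 38/47, 46/47, 1]
j=0 picked index 0: u0 ∈ [0, 9/47)
j=1 picked index 1: u0 ∈ [16/329, 72/329)
j=2 picked index 2: u0 ∈ [25/329, 67/329)
j=3 picked index 3: u0 ∈ [20/329, 76/329)
j=4 picked index 4: u0 ∈ [29/329, 78/329)
j=5 picked index 5: u0 ∈ [31/329, 87/329)
j=6 picked index 5: u0 ∈ [-16/329, 40/329)
intersection: [31/329, 40/329)

31/329 40/329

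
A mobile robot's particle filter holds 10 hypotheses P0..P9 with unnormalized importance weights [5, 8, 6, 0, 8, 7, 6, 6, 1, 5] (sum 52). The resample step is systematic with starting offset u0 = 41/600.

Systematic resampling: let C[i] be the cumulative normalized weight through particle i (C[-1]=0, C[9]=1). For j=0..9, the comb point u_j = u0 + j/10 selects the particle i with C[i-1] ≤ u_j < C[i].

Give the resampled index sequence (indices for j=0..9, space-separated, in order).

C = [5/52, 1/4, 19/52, 19/52, 27/52, 17/26, 10/13, 23/26, 47/52, 1]
j=0: u_0=41/600 ∈ [0, 5/52) → index 0
j=1: u_1=101/600 ∈ [5/52, 1/4) → index 1
j=2: u_2=161/600 ∈ [1/4, 19/52) → index 2
j=3: u_3=221/600 ∈ [19/52, 27/52) → index 4
j=4: u_4=281/600 ∈ [19/52, 27/52) → index 4
j=5: u_5=341/600 ∈ [27/52, 17/26) → index 5
j=6: u_6=401/600 ∈ [17/26, 10/13) → index 6
j=7: u_7=461/600 ∈ [17/26, 10/13) → index 6
j=8: u_8=521/600 ∈ [10/13, 23/26) → index 7
j=9: u_9=581/600 ∈ [47/52, 1) → index 9

0 1 2 4 4 5 6 6 7 9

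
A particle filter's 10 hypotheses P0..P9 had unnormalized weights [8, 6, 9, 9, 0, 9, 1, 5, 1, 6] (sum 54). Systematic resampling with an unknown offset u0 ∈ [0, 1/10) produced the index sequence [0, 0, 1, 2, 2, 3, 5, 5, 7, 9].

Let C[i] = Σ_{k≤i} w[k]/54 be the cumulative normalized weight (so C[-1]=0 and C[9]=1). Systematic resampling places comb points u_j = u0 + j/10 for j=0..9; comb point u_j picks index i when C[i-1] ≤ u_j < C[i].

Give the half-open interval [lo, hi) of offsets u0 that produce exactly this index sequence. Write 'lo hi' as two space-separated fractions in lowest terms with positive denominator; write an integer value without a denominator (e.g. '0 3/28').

0 7/270

C = [4/27, 7/27, 23/54, 16/27, 16/27, 41/54, 7/9, 47/54, 8/9, 1]
j=0 picked index 0: u0 ∈ [0, 4/27)
j=1 picked index 0: u0 ∈ [-1/10, 13/270)
j=2 picked index 1: u0 ∈ [-7/135, 8/135)
j=3 picked index 2: u0 ∈ [-11/270, 17/135)
j=4 picked index 2: u0 ∈ [-19/135, 7/270)
j=5 picked index 3: u0 ∈ [-2/27, 5/54)
j=6 picked index 5: u0 ∈ [-1/135, 43/270)
j=7 picked index 5: u0 ∈ [-29/270, 8/135)
j=8 picked index 7: u0 ∈ [-1/45, 19/270)
j=9 picked index 9: u0 ∈ [-1/90, 1/10)
intersection: [0, 7/270)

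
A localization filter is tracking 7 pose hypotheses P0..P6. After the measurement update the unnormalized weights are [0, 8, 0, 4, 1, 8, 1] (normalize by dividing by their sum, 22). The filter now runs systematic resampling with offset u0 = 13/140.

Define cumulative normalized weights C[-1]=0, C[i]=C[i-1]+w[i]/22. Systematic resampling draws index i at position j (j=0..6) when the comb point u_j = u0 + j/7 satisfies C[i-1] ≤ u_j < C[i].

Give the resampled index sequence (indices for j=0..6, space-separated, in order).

1 1 3 3 5 5 5

C = [0, 4/11, 4/11, 6/11, 13/22, 21/22, 1]
j=0: u_0=13/140 ∈ [0, 4/11) → index 1
j=1: u_1=33/140 ∈ [0, 4/11) → index 1
j=2: u_2=53/140 ∈ [4/11, 6/11) → index 3
j=3: u_3=73/140 ∈ [4/11, 6/11) → index 3
j=4: u_4=93/140 ∈ [13/22, 21/22) → index 5
j=5: u_5=113/140 ∈ [13/22, 21/22) → index 5
j=6: u_6=19/20 ∈ [13/22, 21/22) → index 5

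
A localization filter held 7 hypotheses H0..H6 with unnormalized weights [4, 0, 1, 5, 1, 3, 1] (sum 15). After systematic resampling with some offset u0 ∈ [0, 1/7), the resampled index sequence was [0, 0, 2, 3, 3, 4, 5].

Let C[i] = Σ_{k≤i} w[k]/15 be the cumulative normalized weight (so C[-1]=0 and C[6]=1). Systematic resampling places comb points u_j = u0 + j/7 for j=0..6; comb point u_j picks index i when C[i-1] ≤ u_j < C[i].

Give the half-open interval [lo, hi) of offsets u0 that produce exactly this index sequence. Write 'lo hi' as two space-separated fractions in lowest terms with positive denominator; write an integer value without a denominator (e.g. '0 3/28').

C = [4/15, 4/15, 1/3, 2/3, 11/15, 14/15, 1]
j=0 picked index 0: u0 ∈ [0, 4/15)
j=1 picked index 0: u0 ∈ [-1/7, 13/105)
j=2 picked index 2: u0 ∈ [-2/105, 1/21)
j=3 picked index 3: u0 ∈ [-2/21, 5/21)
j=4 picked index 3: u0 ∈ [-5/21, 2/21)
j=5 picked index 4: u0 ∈ [-1/21, 2/105)
j=6 picked index 5: u0 ∈ [-13/105, 8/105)
intersection: [0, 2/105)

0 2/105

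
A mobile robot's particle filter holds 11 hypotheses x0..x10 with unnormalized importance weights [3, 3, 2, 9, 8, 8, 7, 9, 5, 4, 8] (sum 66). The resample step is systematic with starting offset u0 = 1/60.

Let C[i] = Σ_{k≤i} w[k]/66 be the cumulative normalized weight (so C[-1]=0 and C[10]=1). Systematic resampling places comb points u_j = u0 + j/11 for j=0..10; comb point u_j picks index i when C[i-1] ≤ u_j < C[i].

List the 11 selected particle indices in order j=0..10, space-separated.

0 2 3 4 5 5 6 7 8 9 10

C = [1/22, 1/11, 4/33, 17/66, 25/66, 1/2, 20/33, 49/66, 9/11, 29/33, 1]
j=0: u_0=1/60 ∈ [0, 1/22) → index 0
j=1: u_1=71/660 ∈ [1/11, 4/33) → index 2
j=2: u_2=131/660 ∈ [4/33, 17/66) → index 3
j=3: u_3=191/660 ∈ [17/66, 25/66) → index 4
j=4: u_4=251/660 ∈ [25/66, 1/2) → index 5
j=5: u_5=311/660 ∈ [25/66, 1/2) → index 5
j=6: u_6=371/660 ∈ [1/2, 20/33) → index 6
j=7: u_7=431/660 ∈ [20/33, 49/66) → index 7
j=8: u_8=491/660 ∈ [49/66, 9/11) → index 8
j=9: u_9=551/660 ∈ [9/11, 29/33) → index 9
j=10: u_10=611/660 ∈ [29/33, 1) → index 10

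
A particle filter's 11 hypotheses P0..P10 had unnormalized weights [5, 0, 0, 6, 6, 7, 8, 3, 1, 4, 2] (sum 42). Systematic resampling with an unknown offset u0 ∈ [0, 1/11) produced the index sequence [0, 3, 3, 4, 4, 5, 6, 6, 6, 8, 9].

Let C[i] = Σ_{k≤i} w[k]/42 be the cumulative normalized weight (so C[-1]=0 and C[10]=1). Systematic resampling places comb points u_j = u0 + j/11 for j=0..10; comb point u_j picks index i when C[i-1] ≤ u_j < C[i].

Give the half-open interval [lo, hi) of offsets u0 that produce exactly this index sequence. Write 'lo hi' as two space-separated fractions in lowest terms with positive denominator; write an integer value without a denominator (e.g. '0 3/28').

C = [5/42, 5/42, 5/42, 11/42, 17/42, 4/7, 16/21, 5/6, 6/7, 20/21, 1]
j=0 picked index 0: u0 ∈ [0, 5/42)
j=1 picked index 3: u0 ∈ [13/462, 79/462)
j=2 picked index 3: u0 ∈ [-29/462, 37/462)
j=3 picked index 4: u0 ∈ [-5/462, 61/462)
j=4 picked index 4: u0 ∈ [-47/462, 19/462)
j=5 picked index 5: u0 ∈ [-23/462, 9/77)
j=6 picked index 6: u0 ∈ [2/77, 50/231)
j=7 picked index 6: u0 ∈ [-5/77, 29/231)
j=8 picked index 6: u0 ∈ [-12/77, 8/231)
j=9 picked index 8: u0 ∈ [1/66, 3/77)
j=10 picked index 9: u0 ∈ [-4/77, 10/231)
intersection: [13/462, 8/231)

13/462 8/231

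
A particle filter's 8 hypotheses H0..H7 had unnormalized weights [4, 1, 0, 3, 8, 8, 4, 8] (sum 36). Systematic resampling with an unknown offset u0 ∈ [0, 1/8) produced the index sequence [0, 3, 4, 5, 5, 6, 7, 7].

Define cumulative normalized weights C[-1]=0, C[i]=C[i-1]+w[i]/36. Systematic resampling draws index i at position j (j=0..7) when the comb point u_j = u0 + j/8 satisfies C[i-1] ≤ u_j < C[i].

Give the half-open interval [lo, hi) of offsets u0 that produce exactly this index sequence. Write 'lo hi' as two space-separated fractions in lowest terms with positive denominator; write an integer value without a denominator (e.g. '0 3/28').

5/72 7/72

C = [1/9, 5/36, 5/36, 2/9, 4/9, 2/3, 7/9, 1]
j=0 picked index 0: u0 ∈ [0, 1/9)
j=1 picked index 3: u0 ∈ [1/72, 7/72)
j=2 picked index 4: u0 ∈ [-1/36, 7/36)
j=3 picked index 5: u0 ∈ [5/72, 7/24)
j=4 picked index 5: u0 ∈ [-1/18, 1/6)
j=5 picked index 6: u0 ∈ [1/24, 11/72)
j=6 picked index 7: u0 ∈ [1/36, 1/4)
j=7 picked index 7: u0 ∈ [-7/72, 1/8)
intersection: [5/72, 7/72)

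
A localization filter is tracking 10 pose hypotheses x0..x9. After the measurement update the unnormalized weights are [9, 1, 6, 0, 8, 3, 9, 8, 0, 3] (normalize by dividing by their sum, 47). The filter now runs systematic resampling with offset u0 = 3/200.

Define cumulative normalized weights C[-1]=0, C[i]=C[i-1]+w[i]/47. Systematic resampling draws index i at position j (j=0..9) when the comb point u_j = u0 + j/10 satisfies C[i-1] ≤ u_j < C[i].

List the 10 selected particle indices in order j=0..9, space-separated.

0 0 2 2 4 5 6 6 7 7

C = [9/47, 10/47, 16/47, 16/47, 24/47, 27/47, 36/47, 44/47, 44/47, 1]
j=0: u_0=3/200 ∈ [0, 9/47) → index 0
j=1: u_1=23/200 ∈ [0, 9/47) → index 0
j=2: u_2=43/200 ∈ [10/47, 16/47) → index 2
j=3: u_3=63/200 ∈ [10/47, 16/47) → index 2
j=4: u_4=83/200 ∈ [16/47, 24/47) → index 4
j=5: u_5=103/200 ∈ [24/47, 27/47) → index 5
j=6: u_6=123/200 ∈ [27/47, 36/47) → index 6
j=7: u_7=143/200 ∈ [27/47, 36/47) → index 6
j=8: u_8=163/200 ∈ [36/47, 44/47) → index 7
j=9: u_9=183/200 ∈ [36/47, 44/47) → index 7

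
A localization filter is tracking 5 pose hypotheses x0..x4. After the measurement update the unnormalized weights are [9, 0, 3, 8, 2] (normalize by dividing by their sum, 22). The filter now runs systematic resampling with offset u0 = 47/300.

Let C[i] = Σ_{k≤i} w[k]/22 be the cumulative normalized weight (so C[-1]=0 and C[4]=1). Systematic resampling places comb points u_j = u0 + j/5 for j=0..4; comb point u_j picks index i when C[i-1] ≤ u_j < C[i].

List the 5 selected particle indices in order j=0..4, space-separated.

C = [9/22, 9/22, 6/11, 10/11, 1]
j=0: u_0=47/300 ∈ [0, 9/22) → index 0
j=1: u_1=107/300 ∈ [0, 9/22) → index 0
j=2: u_2=167/300 ∈ [6/11, 10/11) → index 3
j=3: u_3=227/300 ∈ [6/11, 10/11) → index 3
j=4: u_4=287/300 ∈ [10/11, 1) → index 4

0 0 3 3 4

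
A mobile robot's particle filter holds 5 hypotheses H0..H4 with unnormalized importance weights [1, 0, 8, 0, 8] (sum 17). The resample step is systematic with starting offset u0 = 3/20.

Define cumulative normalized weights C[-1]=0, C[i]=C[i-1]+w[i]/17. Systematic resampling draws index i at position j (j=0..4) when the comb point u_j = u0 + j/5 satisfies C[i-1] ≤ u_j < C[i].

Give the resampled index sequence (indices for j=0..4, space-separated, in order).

C = [1/17, 1/17, 9/17, 9/17, 1]
j=0: u_0=3/20 ∈ [1/17, 9/17) → index 2
j=1: u_1=7/20 ∈ [1/17, 9/17) → index 2
j=2: u_2=11/20 ∈ [9/17, 1) → index 4
j=3: u_3=3/4 ∈ [9/17, 1) → index 4
j=4: u_4=19/20 ∈ [9/17, 1) → index 4

2 2 4 4 4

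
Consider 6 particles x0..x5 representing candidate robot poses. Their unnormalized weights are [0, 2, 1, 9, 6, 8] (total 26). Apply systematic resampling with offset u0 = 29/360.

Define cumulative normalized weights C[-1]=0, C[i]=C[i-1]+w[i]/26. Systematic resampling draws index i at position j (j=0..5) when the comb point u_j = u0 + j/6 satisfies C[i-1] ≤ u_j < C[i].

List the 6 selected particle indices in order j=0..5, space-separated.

C = [0, 1/13, 3/26, 6/13, 9/13, 1]
j=0: u_0=29/360 ∈ [1/13, 3/26) → index 2
j=1: u_1=89/360 ∈ [3/26, 6/13) → index 3
j=2: u_2=149/360 ∈ [3/26, 6/13) → index 3
j=3: u_3=209/360 ∈ [6/13, 9/13) → index 4
j=4: u_4=269/360 ∈ [9/13, 1) → index 5
j=5: u_5=329/360 ∈ [9/13, 1) → index 5

2 3 3 4 5 5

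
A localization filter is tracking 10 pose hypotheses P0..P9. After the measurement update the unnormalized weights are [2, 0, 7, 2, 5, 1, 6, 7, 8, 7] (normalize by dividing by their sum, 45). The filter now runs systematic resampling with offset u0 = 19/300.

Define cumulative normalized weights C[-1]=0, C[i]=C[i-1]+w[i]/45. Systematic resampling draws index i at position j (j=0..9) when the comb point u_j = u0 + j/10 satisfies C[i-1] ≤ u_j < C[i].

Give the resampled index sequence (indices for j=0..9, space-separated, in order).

C = [2/45, 2/45, 1/5, 11/45, 16/45, 17/45, 23/45, 2/3, 38/45, 1]
j=0: u_0=19/300 ∈ [2/45, 1/5) → index 2
j=1: u_1=49/300 ∈ [2/45, 1/5) → index 2
j=2: u_2=79/300 ∈ [11/45, 16/45) → index 4
j=3: u_3=109/300 ∈ [16/45, 17/45) → index 5
j=4: u_4=139/300 ∈ [17/45, 23/45) → index 6
j=5: u_5=169/300 ∈ [23/45, 2/3) → index 7
j=6: u_6=199/300 ∈ [23/45, 2/3) → index 7
j=7: u_7=229/300 ∈ [2/3, 38/45) → index 8
j=8: u_8=259/300 ∈ [38/45, 1) → index 9
j=9: u_9=289/300 ∈ [38/45, 1) → index 9

2 2 4 5 6 7 7 8 9 9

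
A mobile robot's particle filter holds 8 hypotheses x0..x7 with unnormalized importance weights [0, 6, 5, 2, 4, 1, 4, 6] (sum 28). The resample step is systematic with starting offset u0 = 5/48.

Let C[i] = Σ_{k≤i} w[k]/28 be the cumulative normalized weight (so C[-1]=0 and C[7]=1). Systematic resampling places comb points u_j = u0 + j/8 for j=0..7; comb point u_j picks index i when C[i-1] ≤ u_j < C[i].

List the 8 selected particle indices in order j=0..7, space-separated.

C = [0, 3/14, 11/28, 13/28, 17/28, 9/14, 11/14, 1]
j=0: u_0=5/48 ∈ [0, 3/14) → index 1
j=1: u_1=11/48 ∈ [3/14, 11/28) → index 2
j=2: u_2=17/48 ∈ [3/14, 11/28) → index 2
j=3: u_3=23/48 ∈ [13/28, 17/28) → index 4
j=4: u_4=29/48 ∈ [13/28, 17/28) → index 4
j=5: u_5=35/48 ∈ [9/14, 11/14) → index 6
j=6: u_6=41/48 ∈ [11/14, 1) → index 7
j=7: u_7=47/48 ∈ [11/14, 1) → index 7

1 2 2 4 4 6 7 7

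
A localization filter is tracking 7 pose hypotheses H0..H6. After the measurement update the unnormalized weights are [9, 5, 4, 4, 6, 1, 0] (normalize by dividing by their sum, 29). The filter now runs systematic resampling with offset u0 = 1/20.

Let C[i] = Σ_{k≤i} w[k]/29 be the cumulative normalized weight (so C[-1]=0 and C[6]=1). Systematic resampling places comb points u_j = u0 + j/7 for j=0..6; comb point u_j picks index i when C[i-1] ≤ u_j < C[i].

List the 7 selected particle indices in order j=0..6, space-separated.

C = [9/29, 14/29, 18/29, 22/29, 28/29, 1, 1]
j=0: u_0=1/20 ∈ [0, 9/29) → index 0
j=1: u_1=27/140 ∈ [0, 9/29) → index 0
j=2: u_2=47/140 ∈ [9/29, 14/29) → index 1
j=3: u_3=67/140 ∈ [9/29, 14/29) → index 1
j=4: u_4=87/140 ∈ [18/29, 22/29) → index 3
j=5: u_5=107/140 ∈ [22/29, 28/29) → index 4
j=6: u_6=127/140 ∈ [22/29, 28/29) → index 4

0 0 1 1 3 4 4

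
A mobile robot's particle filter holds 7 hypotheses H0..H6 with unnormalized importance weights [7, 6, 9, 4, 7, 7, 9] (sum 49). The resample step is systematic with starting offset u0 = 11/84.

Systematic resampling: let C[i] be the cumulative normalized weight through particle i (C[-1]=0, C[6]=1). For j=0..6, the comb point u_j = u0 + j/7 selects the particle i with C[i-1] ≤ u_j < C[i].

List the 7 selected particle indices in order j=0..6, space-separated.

C = [1/7, 13/49, 22/49, 26/49, 33/49, 40/49, 1]
j=0: u_0=11/84 ∈ [0, 1/7) → index 0
j=1: u_1=23/84 ∈ [13/49, 22/49) → index 2
j=2: u_2=5/12 ∈ [13/49, 22/49) → index 2
j=3: u_3=47/84 ∈ [26/49, 33/49) → index 4
j=4: u_4=59/84 ∈ [33/49, 40/49) → index 5
j=5: u_5=71/84 ∈ [40/49, 1) → index 6
j=6: u_6=83/84 ∈ [40/49, 1) → index 6

0 2 2 4 5 6 6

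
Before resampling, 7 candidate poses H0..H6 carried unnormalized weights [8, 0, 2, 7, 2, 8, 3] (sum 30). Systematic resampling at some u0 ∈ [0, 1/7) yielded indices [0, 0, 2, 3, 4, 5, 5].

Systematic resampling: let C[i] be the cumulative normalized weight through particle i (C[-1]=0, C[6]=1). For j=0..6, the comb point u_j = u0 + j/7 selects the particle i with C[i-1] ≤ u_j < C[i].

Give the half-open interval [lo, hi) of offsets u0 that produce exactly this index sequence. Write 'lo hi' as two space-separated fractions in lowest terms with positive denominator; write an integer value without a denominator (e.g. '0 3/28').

0 3/70

C = [4/15, 4/15, 1/3, 17/30, 19/30, 9/10, 1]
j=0 picked index 0: u0 ∈ [0, 4/15)
j=1 picked index 0: u0 ∈ [-1/7, 13/105)
j=2 picked index 2: u0 ∈ [-2/105, 1/21)
j=3 picked index 3: u0 ∈ [-2/21, 29/210)
j=4 picked index 4: u0 ∈ [-1/210, 13/210)
j=5 picked index 5: u0 ∈ [-17/210, 13/70)
j=6 picked index 5: u0 ∈ [-47/210, 3/70)
intersection: [0, 3/70)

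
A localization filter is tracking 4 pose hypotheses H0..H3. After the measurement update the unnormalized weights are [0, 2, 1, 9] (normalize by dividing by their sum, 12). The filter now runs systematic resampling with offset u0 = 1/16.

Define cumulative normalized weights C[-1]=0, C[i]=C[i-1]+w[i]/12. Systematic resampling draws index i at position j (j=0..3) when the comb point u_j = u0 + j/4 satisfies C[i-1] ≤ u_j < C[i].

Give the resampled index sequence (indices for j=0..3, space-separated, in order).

C = [0, 1/6, 1/4, 1]
j=0: u_0=1/16 ∈ [0, 1/6) → index 1
j=1: u_1=5/16 ∈ [1/4, 1) → index 3
j=2: u_2=9/16 ∈ [1/4, 1) → index 3
j=3: u_3=13/16 ∈ [1/4, 1) → index 3

1 3 3 3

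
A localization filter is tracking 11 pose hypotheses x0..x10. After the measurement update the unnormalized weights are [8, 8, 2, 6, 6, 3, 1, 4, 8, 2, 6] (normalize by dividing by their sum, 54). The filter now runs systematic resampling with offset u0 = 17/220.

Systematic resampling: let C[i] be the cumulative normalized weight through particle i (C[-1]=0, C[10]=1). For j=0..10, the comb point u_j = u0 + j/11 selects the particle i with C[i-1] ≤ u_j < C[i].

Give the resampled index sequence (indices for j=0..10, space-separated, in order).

C = [4/27, 8/27, 1/3, 4/9, 5/9, 11/18, 17/27, 19/27, 23/27, 8/9, 1]
j=0: u_0=17/220 ∈ [0, 4/27) → index 0
j=1: u_1=37/220 ∈ [4/27, 8/27) → index 1
j=2: u_2=57/220 ∈ [4/27, 8/27) → index 1
j=3: u_3=7/20 ∈ [1/3, 4/9) → index 3
j=4: u_4=97/220 ∈ [1/3, 4/9) → index 3
j=5: u_5=117/220 ∈ [4/9, 5/9) → index 4
j=6: u_6=137/220 ∈ [11/18, 17/27) → index 6
j=7: u_7=157/220 ∈ [19/27, 23/27) → index 8
j=8: u_8=177/220 ∈ [19/27, 23/27) → index 8
j=9: u_9=197/220 ∈ [8/9, 1) → index 10
j=10: u_10=217/220 ∈ [8/9, 1) → index 10

0 1 1 3 3 4 6 8 8 10 10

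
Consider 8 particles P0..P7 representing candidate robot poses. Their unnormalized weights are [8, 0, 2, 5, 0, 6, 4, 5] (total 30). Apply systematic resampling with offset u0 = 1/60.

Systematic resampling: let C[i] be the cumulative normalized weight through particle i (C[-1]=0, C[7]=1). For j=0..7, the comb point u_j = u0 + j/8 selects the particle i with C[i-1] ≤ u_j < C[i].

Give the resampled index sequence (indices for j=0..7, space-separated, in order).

C = [4/15, 4/15, 1/3, 1/2, 1/2, 7/10, 5/6, 1]
j=0: u_0=1/60 ∈ [0, 4/15) → index 0
j=1: u_1=17/120 ∈ [0, 4/15) → index 0
j=2: u_2=4/15 ∈ [4/15, 1/3) → index 2
j=3: u_3=47/120 ∈ [1/3, 1/2) → index 3
j=4: u_4=31/60 ∈ [1/2, 7/10) → index 5
j=5: u_5=77/120 ∈ [1/2, 7/10) → index 5
j=6: u_6=23/30 ∈ [7/10, 5/6) → index 6
j=7: u_7=107/120 ∈ [5/6, 1) → index 7

0 0 2 3 5 5 6 7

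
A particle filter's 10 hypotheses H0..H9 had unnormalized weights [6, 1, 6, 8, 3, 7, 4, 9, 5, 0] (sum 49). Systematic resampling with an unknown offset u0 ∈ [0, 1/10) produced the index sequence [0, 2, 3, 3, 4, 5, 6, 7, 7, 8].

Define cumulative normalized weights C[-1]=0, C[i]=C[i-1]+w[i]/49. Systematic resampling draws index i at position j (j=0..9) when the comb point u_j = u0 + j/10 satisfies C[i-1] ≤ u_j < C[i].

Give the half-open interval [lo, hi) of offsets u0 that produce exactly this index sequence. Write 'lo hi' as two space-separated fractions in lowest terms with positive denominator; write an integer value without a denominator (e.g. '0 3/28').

16/245 22/245

C = [6/49, 1/7, 13/49, 3/7, 24/49, 31/49, 5/7, 44/49, 1, 1]
j=0 picked index 0: u0 ∈ [0, 6/49)
j=1 picked index 2: u0 ∈ [3/70, 81/490)
j=2 picked index 3: u0 ∈ [16/245, 8/35)
j=3 picked index 3: u0 ∈ [-17/490, 9/70)
j=4 picked index 4: u0 ∈ [1/35, 22/245)
j=5 picked index 5: u0 ∈ [-1/98, 13/98)
j=6 picked index 6: u0 ∈ [8/245, 4/35)
j=7 picked index 7: u0 ∈ [1/70, 97/490)
j=8 picked index 7: u0 ∈ [-3/35, 24/245)
j=9 picked index 8: u0 ∈ [-1/490, 1/10)
intersection: [16/245, 22/245)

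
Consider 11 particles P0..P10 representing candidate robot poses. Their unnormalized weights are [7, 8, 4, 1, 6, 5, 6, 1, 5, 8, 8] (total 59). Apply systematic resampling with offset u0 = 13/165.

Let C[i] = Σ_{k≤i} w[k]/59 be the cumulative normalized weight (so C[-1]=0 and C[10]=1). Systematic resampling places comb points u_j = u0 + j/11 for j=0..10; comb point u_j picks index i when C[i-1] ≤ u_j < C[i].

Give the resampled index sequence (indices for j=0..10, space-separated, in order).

C = [7/59, 15/59, 19/59, 20/59, 26/59, 31/59, 37/59, 38/59, 43/59, 51/59, 1]
j=0: u_0=13/165 ∈ [0, 7/59) → index 0
j=1: u_1=28/165 ∈ [7/59, 15/59) → index 1
j=2: u_2=43/165 ∈ [15/59, 19/59) → index 2
j=3: u_3=58/165 ∈ [20/59, 26/59) → index 4
j=4: u_4=73/165 ∈ [26/59, 31/59) → index 5
j=5: u_5=8/15 ∈ [31/59, 37/59) → index 6
j=6: u_6=103/165 ∈ [31/59, 37/59) → index 6
j=7: u_7=118/165 ∈ [38/59, 43/59) → index 8
j=8: u_8=133/165 ∈ [43/59, 51/59) → index 9
j=9: u_9=148/165 ∈ [51/59, 1) → index 10
j=10: u_10=163/165 ∈ [51/59, 1) → index 10

0 1 2 4 5 6 6 8 9 10 10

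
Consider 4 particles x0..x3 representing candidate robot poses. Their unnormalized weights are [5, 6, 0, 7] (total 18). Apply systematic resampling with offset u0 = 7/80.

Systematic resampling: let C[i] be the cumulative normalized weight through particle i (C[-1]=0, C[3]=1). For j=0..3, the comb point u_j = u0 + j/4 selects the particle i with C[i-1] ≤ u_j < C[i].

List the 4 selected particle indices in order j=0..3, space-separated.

0 1 1 3

C = [5/18, 11/18, 11/18, 1]
j=0: u_0=7/80 ∈ [0, 5/18) → index 0
j=1: u_1=27/80 ∈ [5/18, 11/18) → index 1
j=2: u_2=47/80 ∈ [5/18, 11/18) → index 1
j=3: u_3=67/80 ∈ [11/18, 1) → index 3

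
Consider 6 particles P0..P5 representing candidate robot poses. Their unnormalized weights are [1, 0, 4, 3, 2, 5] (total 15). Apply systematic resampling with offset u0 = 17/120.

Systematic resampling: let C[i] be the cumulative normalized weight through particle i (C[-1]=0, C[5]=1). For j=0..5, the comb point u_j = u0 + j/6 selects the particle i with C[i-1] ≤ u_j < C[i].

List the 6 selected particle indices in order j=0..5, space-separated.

2 2 3 4 5 5

C = [1/15, 1/15, 1/3, 8/15, 2/3, 1]
j=0: u_0=17/120 ∈ [1/15, 1/3) → index 2
j=1: u_1=37/120 ∈ [1/15, 1/3) → index 2
j=2: u_2=19/40 ∈ [1/3, 8/15) → index 3
j=3: u_3=77/120 ∈ [8/15, 2/3) → index 4
j=4: u_4=97/120 ∈ [2/3, 1) → index 5
j=5: u_5=39/40 ∈ [2/3, 1) → index 5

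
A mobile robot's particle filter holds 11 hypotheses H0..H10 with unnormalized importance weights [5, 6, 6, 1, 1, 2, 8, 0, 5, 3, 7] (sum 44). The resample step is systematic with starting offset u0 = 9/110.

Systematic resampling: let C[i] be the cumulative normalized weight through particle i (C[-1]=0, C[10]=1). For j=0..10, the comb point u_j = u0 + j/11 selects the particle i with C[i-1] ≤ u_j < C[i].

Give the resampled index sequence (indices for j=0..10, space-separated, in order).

0 1 2 2 5 6 6 8 9 10 10

C = [5/44, 1/4, 17/44, 9/22, 19/44, 21/44, 29/44, 29/44, 17/22, 37/44, 1]
j=0: u_0=9/110 ∈ [0, 5/44) → index 0
j=1: u_1=19/110 ∈ [5/44, 1/4) → index 1
j=2: u_2=29/110 ∈ [1/4, 17/44) → index 2
j=3: u_3=39/110 ∈ [1/4, 17/44) → index 2
j=4: u_4=49/110 ∈ [19/44, 21/44) → index 5
j=5: u_5=59/110 ∈ [21/44, 29/44) → index 6
j=6: u_6=69/110 ∈ [21/44, 29/44) → index 6
j=7: u_7=79/110 ∈ [29/44, 17/22) → index 8
j=8: u_8=89/110 ∈ [17/22, 37/44) → index 9
j=9: u_9=9/10 ∈ [37/44, 1) → index 10
j=10: u_10=109/110 ∈ [37/44, 1) → index 10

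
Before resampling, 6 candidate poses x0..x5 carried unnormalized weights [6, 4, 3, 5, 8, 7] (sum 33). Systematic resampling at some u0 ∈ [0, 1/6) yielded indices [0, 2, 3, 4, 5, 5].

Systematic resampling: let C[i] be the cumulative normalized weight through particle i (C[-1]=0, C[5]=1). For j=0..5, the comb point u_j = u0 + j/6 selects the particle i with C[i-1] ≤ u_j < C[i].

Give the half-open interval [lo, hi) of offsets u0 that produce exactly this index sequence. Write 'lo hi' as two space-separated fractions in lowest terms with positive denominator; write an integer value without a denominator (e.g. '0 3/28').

3/22 1/6

C = [2/11, 10/33, 13/33, 6/11, 26/33, 1]
j=0 picked index 0: u0 ∈ [0, 2/11)
j=1 picked index 2: u0 ∈ [3/22, 5/22)
j=2 picked index 3: u0 ∈ [2/33, 7/33)
j=3 picked index 4: u0 ∈ [1/22, 19/66)
j=4 picked index 5: u0 ∈ [4/33, 1/3)
j=5 picked index 5: u0 ∈ [-1/22, 1/6)
intersection: [3/22, 1/6)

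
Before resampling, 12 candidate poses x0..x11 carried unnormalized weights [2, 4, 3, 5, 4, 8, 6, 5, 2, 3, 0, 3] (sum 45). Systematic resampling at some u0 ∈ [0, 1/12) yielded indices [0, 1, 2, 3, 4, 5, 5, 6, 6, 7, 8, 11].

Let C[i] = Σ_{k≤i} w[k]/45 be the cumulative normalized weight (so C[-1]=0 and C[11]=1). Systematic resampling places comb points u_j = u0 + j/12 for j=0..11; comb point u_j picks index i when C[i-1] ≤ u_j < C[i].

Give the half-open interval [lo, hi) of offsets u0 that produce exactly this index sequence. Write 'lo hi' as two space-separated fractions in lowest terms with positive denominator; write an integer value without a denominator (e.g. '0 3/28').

C = [2/45, 2/15, 1/5, 14/45, 2/5, 26/45, 32/45, 37/45, 13/15, 14/15, 14/15, 1]
j=0 picked index 0: u0 ∈ [0, 2/45)
j=1 picked index 1: u0 ∈ [-7/180, 1/20)
j=2 picked index 2: u0 ∈ [-1/30, 1/30)
j=3 picked index 3: u0 ∈ [-1/20, 11/180)
j=4 picked index 4: u0 ∈ [-1/45, 1/15)
j=5 picked index 5: u0 ∈ [-1/60, 29/180)
j=6 picked index 5: u0 ∈ [-1/10, 7/90)
j=7 picked index 6: u0 ∈ [-1/180, 23/180)
j=8 picked index 6: u0 ∈ [-4/45, 2/45)
j=9 picked index 7: u0 ∈ [-7/180, 13/180)
j=10 picked index 8: u0 ∈ [-1/90, 1/30)
j=11 picked index 11: u0 ∈ [1/60, 1/12)
intersection: [1/60, 1/30)

1/60 1/30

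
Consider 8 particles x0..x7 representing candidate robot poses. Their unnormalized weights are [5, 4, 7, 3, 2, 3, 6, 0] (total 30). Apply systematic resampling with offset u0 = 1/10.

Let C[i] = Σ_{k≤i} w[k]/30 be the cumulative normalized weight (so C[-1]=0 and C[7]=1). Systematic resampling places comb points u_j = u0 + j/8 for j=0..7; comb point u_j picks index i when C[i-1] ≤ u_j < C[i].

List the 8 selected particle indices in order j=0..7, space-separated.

0 1 2 2 3 5 6 6

C = [1/6, 3/10, 8/15, 19/30, 7/10, 4/5, 1, 1]
j=0: u_0=1/10 ∈ [0, 1/6) → index 0
j=1: u_1=9/40 ∈ [1/6, 3/10) → index 1
j=2: u_2=7/20 ∈ [3/10, 8/15) → index 2
j=3: u_3=19/40 ∈ [3/10, 8/15) → index 2
j=4: u_4=3/5 ∈ [8/15, 19/30) → index 3
j=5: u_5=29/40 ∈ [7/10, 4/5) → index 5
j=6: u_6=17/20 ∈ [4/5, 1) → index 6
j=7: u_7=39/40 ∈ [4/5, 1) → index 6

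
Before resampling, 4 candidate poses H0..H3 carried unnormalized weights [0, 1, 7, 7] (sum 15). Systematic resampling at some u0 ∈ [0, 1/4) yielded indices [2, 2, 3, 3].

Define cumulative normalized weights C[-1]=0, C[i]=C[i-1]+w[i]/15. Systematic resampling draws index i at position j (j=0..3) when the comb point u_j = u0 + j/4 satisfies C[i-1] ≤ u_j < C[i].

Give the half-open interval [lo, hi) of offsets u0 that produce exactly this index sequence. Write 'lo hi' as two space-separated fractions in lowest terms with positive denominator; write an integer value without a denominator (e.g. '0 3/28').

1/15 1/4

C = [0, 1/15, 8/15, 1]
j=0 picked index 2: u0 ∈ [1/15, 8/15)
j=1 picked index 2: u0 ∈ [-11/60, 17/60)
j=2 picked index 3: u0 ∈ [1/30, 1/2)
j=3 picked index 3: u0 ∈ [-13/60, 1/4)
intersection: [1/15, 1/4)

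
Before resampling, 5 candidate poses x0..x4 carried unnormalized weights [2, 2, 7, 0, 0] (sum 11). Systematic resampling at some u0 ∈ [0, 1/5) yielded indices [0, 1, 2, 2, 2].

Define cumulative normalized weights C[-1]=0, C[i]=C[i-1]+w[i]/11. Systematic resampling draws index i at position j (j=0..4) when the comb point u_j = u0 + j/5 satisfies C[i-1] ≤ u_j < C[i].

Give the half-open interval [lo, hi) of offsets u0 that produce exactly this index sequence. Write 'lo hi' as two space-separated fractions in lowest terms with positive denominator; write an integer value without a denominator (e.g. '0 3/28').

0 9/55

C = [2/11, 4/11, 1, 1, 1]
j=0 picked index 0: u0 ∈ [0, 2/11)
j=1 picked index 1: u0 ∈ [-1/55, 9/55)
j=2 picked index 2: u0 ∈ [-2/55, 3/5)
j=3 picked index 2: u0 ∈ [-13/55, 2/5)
j=4 picked index 2: u0 ∈ [-24/55, 1/5)
intersection: [0, 9/55)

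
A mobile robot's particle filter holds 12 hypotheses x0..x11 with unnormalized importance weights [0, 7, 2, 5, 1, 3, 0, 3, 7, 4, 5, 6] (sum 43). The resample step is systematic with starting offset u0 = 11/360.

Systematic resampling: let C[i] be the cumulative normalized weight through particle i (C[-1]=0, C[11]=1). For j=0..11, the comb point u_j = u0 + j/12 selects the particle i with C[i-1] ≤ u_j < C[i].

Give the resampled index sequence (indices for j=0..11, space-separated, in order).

1 1 2 3 5 7 8 8 9 10 11 11

C = [0, 7/43, 9/43, 14/43, 15/43, 18/43, 18/43, 21/43, 28/43, 32/43, 37/43, 1]
j=0: u_0=11/360 ∈ [0, 7/43) → index 1
j=1: u_1=41/360 ∈ [0, 7/43) → index 1
j=2: u_2=71/360 ∈ [7/43, 9/43) → index 2
j=3: u_3=101/360 ∈ [9/43, 14/43) → index 3
j=4: u_4=131/360 ∈ [15/43, 18/43) → index 5
j=5: u_5=161/360 ∈ [18/43, 21/43) → index 7
j=6: u_6=191/360 ∈ [21/43, 28/43) → index 8
j=7: u_7=221/360 ∈ [21/43, 28/43) → index 8
j=8: u_8=251/360 ∈ [28/43, 32/43) → index 9
j=9: u_9=281/360 ∈ [32/43, 37/43) → index 10
j=10: u_10=311/360 ∈ [37/43, 1) → index 11
j=11: u_11=341/360 ∈ [37/43, 1) → index 11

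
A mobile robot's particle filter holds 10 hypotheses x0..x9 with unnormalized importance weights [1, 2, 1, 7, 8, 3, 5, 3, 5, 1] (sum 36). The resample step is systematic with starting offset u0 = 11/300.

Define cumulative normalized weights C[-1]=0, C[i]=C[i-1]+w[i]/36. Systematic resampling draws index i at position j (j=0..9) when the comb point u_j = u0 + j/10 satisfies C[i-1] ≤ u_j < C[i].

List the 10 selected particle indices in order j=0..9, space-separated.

C = [1/36, 1/12, 1/9, 11/36, 19/36, 11/18, 3/4, 5/6, 35/36, 1]
j=0: u_0=11/300 ∈ [1/36, 1/12) → index 1
j=1: u_1=41/300 ∈ [1/9, 11/36) → index 3
j=2: u_2=71/300 ∈ [1/9, 11/36) → index 3
j=3: u_3=101/300 ∈ [11/36, 19/36) → index 4
j=4: u_4=131/300 ∈ [11/36, 19/36) → index 4
j=5: u_5=161/300 ∈ [19/36, 11/18) → index 5
j=6: u_6=191/300 ∈ [11/18, 3/4) → index 6
j=7: u_7=221/300 ∈ [11/18, 3/4) → index 6
j=8: u_8=251/300 ∈ [5/6, 35/36) → index 8
j=9: u_9=281/300 ∈ [5/6, 35/36) → index 8

1 3 3 4 4 5 6 6 8 8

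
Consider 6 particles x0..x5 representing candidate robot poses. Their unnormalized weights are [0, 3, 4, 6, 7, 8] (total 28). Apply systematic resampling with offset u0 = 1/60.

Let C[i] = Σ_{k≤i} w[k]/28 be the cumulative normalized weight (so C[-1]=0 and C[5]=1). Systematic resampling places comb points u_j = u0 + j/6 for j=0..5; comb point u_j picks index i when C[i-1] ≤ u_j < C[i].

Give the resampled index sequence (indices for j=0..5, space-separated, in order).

1 2 3 4 4 5

C = [0, 3/28, 1/4, 13/28, 5/7, 1]
j=0: u_0=1/60 ∈ [0, 3/28) → index 1
j=1: u_1=11/60 ∈ [3/28, 1/4) → index 2
j=2: u_2=7/20 ∈ [1/4, 13/28) → index 3
j=3: u_3=31/60 ∈ [13/28, 5/7) → index 4
j=4: u_4=41/60 ∈ [13/28, 5/7) → index 4
j=5: u_5=17/20 ∈ [5/7, 1) → index 5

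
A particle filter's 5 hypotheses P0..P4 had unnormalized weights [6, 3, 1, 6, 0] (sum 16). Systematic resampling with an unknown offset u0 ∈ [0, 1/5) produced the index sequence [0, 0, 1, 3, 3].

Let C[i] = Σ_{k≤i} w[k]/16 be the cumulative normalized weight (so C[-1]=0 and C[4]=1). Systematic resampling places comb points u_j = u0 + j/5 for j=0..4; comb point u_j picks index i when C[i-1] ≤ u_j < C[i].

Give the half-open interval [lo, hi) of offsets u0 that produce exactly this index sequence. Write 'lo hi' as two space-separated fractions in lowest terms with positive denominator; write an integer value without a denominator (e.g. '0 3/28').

C = [3/8, 9/16, 5/8, 1, 1]
j=0 picked index 0: u0 ∈ [0, 3/8)
j=1 picked index 0: u0 ∈ [-1/5, 7/40)
j=2 picked index 1: u0 ∈ [-1/40, 13/80)
j=3 picked index 3: u0 ∈ [1/40, 2/5)
j=4 picked index 3: u0 ∈ [-7/40, 1/5)
intersection: [1/40, 13/80)

1/40 13/80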